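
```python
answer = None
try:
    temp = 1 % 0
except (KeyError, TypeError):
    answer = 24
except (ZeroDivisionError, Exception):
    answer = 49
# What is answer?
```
49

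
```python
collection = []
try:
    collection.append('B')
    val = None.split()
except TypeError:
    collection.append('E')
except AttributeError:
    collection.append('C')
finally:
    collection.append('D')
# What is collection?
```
['B', 'C', 'D']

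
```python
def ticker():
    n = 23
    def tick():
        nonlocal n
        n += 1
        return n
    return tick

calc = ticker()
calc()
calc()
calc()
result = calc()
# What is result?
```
27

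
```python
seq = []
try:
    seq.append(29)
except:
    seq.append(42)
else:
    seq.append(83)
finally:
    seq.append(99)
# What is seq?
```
[29, 83, 99]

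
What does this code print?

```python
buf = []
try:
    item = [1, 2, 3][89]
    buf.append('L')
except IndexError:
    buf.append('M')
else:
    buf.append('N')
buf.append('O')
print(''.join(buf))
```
MO

else block skipped when exception is caught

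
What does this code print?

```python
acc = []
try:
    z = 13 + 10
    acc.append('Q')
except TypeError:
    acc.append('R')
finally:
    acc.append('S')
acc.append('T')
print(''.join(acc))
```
QST

finally runs after normal execution too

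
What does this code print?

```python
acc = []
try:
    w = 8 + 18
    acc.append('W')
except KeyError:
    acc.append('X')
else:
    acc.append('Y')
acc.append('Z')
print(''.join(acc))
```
WYZ

else block runs when no exception occurs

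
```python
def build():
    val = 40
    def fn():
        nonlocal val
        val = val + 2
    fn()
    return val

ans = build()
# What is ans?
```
42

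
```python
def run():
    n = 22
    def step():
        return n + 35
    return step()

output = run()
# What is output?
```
57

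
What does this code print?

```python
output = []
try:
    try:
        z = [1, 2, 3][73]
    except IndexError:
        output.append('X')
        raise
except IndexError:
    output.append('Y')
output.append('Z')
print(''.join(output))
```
XYZ

raise without argument re-raises current exception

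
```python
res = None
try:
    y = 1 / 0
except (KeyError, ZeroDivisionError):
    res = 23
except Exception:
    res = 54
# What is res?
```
23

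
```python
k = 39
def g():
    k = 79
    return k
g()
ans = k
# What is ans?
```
39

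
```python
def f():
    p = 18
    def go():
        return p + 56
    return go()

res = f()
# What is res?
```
74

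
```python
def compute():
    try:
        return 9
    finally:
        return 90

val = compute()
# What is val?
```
90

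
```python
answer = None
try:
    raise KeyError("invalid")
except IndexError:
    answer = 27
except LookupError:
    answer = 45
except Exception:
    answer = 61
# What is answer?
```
45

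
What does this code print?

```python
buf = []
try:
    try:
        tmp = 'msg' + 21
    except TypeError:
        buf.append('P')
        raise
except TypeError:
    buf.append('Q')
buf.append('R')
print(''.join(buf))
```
PQR

raise without argument re-raises current exception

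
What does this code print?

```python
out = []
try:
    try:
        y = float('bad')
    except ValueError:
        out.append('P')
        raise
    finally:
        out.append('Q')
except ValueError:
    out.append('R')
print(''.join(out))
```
PQR

finally runs before re-raised exception propagates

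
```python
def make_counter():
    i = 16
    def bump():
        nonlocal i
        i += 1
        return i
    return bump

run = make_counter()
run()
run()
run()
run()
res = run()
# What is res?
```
21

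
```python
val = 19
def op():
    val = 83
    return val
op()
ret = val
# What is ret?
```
19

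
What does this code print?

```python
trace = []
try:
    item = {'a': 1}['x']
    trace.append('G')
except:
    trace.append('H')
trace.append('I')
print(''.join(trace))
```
HI

Exception raised in try, caught by bare except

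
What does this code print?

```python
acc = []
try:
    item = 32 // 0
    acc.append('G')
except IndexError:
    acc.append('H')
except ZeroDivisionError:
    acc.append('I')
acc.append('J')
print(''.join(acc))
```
IJ

ZeroDivisionError is caught by its specific handler, not IndexError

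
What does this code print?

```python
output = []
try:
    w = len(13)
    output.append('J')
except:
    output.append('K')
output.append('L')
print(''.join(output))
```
KL

Exception raised in try, caught by bare except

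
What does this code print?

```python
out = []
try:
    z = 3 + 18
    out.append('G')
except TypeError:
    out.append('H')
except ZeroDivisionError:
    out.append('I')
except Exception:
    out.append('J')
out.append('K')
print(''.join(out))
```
GK

No exception, try block completes normally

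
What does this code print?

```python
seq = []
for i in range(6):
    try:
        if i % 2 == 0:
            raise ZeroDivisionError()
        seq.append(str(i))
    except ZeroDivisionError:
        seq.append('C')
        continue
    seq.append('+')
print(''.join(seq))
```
C1+C3+C5+

continue in except skips rest of loop body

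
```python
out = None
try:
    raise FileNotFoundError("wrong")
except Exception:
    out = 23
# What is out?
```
23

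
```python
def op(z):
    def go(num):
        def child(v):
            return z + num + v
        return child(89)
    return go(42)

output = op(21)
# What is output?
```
152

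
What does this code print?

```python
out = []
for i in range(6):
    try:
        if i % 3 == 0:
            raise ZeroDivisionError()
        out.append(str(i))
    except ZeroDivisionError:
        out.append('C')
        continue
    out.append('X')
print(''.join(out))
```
C1X2XC4X5X

continue in except skips rest of loop body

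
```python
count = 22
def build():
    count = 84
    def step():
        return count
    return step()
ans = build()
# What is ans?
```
84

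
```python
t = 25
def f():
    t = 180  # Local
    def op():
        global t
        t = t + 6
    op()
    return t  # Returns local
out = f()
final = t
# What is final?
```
31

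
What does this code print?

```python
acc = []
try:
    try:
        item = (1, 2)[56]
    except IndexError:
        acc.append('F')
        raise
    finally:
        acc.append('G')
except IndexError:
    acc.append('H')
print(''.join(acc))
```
FGH

finally runs before re-raised exception propagates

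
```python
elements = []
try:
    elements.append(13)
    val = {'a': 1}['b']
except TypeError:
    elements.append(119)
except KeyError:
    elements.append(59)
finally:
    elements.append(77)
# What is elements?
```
[13, 59, 77]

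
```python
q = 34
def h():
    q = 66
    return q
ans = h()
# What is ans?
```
66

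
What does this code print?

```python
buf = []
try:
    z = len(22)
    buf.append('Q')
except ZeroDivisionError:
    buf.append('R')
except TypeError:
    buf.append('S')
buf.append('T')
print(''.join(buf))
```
ST

TypeError is caught by its specific handler, not ZeroDivisionError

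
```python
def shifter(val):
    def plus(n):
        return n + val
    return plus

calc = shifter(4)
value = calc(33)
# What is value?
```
37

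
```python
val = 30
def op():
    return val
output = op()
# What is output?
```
30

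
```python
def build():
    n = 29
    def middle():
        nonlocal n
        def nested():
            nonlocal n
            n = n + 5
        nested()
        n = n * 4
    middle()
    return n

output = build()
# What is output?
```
136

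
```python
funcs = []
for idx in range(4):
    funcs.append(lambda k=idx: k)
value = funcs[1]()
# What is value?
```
1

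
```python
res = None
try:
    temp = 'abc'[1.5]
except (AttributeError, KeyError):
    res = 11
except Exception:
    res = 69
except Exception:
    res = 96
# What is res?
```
69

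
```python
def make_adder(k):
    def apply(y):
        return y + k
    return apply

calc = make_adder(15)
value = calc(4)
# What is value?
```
19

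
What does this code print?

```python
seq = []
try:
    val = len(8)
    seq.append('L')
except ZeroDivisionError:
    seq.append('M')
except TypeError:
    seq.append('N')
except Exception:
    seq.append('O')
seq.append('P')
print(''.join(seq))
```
NP

TypeError matches before generic Exception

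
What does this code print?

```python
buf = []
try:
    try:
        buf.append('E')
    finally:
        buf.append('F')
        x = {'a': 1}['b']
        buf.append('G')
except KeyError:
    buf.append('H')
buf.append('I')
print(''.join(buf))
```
EFHI

Exception in inner finally caught by outer except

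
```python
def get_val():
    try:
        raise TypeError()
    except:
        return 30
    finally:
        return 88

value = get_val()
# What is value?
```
88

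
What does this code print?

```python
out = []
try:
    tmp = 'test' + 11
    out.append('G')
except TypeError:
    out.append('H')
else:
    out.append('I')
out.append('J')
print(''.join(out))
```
HJ

else block skipped when exception is caught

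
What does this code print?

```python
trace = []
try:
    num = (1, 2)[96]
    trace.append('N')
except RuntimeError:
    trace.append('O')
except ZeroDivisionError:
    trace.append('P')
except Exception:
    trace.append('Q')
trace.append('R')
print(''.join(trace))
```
QR

IndexError not specifically caught, falls to Exception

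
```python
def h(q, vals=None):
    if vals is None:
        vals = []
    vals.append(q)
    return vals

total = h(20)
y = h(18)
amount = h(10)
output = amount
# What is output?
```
[10]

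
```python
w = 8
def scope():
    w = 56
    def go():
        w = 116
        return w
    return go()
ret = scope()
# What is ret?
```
116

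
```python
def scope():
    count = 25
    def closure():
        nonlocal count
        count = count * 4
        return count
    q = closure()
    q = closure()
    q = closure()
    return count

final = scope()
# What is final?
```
1600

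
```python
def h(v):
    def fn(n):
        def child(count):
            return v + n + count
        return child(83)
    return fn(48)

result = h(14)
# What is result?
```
145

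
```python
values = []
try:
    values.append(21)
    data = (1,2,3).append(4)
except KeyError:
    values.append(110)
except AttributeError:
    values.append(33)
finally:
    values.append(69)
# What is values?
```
[21, 33, 69]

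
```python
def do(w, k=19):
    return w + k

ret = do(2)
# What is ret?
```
21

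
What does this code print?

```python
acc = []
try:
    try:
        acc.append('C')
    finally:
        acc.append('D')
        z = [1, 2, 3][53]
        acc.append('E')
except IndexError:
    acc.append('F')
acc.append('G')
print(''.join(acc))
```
CDFG

Exception in inner finally caught by outer except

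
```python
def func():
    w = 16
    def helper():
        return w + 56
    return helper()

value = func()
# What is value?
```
72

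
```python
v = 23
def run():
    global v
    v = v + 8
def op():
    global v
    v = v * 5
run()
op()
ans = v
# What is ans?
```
155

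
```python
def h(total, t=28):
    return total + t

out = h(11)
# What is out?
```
39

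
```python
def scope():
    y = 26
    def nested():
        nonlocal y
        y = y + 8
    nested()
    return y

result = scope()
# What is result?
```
34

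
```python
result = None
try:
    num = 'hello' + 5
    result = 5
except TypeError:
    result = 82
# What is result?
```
82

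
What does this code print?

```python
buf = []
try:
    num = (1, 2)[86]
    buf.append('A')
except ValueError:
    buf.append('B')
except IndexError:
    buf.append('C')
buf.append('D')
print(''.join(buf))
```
CD

IndexError is caught by its specific handler, not ValueError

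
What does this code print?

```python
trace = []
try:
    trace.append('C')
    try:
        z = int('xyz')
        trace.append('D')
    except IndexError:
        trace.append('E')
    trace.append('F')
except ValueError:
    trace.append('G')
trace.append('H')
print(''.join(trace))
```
CGH

Inner handler doesn't match, propagates to outer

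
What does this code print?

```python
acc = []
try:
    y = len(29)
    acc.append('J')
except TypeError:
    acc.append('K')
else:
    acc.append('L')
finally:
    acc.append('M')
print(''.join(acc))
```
KM

Exception: except runs, else skipped, finally runs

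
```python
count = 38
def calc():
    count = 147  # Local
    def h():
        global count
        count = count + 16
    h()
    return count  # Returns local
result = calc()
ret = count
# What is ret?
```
54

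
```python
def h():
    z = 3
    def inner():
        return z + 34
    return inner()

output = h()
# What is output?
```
37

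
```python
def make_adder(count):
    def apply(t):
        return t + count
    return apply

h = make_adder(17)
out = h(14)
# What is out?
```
31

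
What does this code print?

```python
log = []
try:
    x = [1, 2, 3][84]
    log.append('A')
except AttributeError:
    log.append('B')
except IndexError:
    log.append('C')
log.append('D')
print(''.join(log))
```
CD

IndexError is caught by its specific handler, not AttributeError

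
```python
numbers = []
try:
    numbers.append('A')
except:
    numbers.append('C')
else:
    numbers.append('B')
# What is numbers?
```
['A', 'B']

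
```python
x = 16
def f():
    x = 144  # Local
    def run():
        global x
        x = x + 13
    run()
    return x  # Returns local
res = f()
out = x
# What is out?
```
29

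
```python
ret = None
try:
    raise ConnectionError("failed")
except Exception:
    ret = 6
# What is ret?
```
6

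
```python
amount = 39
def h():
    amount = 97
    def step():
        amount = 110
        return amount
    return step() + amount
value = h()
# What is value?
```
207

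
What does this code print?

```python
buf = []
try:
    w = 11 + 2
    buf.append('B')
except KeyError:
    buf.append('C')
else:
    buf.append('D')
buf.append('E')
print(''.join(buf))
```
BDE

else block runs when no exception occurs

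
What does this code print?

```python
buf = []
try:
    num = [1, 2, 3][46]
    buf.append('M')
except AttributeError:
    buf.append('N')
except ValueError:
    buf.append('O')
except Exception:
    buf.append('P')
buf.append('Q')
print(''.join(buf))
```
PQ

IndexError not specifically caught, falls to Exception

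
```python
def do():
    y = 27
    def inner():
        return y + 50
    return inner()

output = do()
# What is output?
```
77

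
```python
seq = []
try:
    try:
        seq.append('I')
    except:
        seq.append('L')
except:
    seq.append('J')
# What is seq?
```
['I']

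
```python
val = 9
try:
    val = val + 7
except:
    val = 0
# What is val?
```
16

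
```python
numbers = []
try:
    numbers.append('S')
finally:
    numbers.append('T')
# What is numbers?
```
['S', 'T']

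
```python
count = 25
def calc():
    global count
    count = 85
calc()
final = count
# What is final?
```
85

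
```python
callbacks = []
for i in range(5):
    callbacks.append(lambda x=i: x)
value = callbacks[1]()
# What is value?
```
1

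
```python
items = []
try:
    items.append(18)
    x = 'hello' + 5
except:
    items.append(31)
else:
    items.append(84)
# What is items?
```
[18, 31]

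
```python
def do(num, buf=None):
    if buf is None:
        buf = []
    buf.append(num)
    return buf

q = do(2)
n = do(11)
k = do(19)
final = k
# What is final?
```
[19]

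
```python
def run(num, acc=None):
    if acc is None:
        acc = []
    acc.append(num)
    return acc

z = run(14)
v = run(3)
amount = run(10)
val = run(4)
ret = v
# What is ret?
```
[3]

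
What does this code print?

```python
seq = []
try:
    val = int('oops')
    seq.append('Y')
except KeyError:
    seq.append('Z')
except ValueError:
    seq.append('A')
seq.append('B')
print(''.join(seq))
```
AB

ValueError is caught by its specific handler, not KeyError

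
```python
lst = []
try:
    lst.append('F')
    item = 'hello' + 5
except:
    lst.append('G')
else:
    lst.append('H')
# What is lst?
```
['F', 'G']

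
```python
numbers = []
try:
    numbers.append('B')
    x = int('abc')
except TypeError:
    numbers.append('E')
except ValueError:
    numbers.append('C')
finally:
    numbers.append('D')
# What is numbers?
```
['B', 'C', 'D']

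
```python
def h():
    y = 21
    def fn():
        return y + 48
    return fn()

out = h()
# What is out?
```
69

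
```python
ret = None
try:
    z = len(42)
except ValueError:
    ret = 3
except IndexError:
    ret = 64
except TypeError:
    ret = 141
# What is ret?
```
141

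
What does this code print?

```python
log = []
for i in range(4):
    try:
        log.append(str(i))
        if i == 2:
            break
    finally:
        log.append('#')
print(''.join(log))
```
0#1#2#

finally runs even when breaking out of loop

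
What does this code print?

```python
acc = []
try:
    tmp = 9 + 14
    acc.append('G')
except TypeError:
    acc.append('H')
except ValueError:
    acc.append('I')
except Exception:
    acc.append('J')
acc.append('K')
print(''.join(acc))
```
GK

No exception, try block completes normally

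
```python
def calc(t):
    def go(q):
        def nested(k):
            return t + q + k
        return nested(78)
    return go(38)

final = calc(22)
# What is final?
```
138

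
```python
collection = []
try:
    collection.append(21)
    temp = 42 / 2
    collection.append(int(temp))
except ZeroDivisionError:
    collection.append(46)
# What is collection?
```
[21, 21]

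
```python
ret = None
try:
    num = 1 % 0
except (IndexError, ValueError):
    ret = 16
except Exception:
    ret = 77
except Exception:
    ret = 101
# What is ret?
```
77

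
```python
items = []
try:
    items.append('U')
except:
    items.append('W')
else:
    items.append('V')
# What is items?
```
['U', 'V']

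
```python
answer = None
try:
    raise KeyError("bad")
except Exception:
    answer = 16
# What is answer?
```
16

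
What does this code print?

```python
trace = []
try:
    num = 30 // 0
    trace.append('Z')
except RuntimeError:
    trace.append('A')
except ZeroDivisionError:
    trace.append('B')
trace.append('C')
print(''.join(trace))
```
BC

ZeroDivisionError is caught by its specific handler, not RuntimeError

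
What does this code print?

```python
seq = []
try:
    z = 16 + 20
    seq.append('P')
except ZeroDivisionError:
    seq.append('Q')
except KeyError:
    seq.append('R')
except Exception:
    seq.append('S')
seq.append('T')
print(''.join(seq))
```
PT

No exception, try block completes normally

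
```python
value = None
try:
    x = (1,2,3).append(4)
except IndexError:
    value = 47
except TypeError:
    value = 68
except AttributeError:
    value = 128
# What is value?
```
128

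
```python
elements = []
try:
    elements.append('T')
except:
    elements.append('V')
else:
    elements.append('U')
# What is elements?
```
['T', 'U']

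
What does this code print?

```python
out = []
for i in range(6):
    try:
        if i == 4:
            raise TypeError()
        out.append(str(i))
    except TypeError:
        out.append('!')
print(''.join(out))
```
0123!5

Exception on i=4 caught, loop continues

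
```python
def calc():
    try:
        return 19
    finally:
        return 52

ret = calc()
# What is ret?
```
52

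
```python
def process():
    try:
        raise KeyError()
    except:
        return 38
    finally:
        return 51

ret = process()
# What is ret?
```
51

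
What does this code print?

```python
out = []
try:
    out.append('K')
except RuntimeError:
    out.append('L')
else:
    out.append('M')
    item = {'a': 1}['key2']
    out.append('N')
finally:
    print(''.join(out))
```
KM

Try succeeds, else appends 'M', KeyError in else is uncaught, finally prints before exception propagates ('N' never appended)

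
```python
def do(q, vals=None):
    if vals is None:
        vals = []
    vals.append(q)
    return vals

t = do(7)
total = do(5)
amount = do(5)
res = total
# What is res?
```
[5]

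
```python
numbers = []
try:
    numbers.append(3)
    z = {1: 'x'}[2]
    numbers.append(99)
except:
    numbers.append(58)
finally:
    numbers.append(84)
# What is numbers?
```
[3, 58, 84]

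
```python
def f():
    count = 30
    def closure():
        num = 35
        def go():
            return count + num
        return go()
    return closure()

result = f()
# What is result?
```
65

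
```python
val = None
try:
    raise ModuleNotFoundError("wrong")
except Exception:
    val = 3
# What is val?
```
3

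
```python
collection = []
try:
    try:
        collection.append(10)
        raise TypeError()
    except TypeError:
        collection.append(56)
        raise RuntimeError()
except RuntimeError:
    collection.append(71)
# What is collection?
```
[10, 56, 71]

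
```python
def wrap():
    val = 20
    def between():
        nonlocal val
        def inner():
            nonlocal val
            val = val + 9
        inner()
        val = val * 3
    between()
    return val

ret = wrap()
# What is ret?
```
87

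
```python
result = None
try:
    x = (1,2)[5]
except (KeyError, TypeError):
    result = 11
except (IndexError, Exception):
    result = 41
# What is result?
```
41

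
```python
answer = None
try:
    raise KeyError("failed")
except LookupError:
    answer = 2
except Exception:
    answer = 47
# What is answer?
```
2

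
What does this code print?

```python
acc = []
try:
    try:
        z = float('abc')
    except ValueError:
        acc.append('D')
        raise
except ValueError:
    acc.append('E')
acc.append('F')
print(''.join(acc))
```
DEF

raise without argument re-raises current exception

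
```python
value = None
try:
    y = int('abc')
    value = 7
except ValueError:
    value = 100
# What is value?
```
100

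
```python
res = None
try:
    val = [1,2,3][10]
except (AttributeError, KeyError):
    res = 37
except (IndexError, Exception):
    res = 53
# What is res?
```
53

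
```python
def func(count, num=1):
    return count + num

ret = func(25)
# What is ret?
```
26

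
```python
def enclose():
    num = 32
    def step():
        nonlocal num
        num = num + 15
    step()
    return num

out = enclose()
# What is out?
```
47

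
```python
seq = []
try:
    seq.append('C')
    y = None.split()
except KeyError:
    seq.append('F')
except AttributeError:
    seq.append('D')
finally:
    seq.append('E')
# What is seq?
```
['C', 'D', 'E']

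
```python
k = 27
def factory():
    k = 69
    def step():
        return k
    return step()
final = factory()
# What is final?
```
69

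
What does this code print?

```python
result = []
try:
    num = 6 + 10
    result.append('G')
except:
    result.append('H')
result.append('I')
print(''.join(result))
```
GI

No exception, try block completes normally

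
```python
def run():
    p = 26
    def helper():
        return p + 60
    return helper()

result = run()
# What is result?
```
86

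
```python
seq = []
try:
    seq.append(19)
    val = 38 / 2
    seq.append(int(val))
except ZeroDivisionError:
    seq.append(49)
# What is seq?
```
[19, 19]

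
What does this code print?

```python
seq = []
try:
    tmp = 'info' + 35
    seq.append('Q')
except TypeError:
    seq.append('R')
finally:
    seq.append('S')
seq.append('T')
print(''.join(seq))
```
RST

finally always runs, even after exception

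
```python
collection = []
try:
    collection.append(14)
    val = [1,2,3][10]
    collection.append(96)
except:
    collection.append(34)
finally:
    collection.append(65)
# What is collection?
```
[14, 34, 65]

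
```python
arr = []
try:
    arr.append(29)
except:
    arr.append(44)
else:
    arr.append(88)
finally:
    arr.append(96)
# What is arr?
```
[29, 88, 96]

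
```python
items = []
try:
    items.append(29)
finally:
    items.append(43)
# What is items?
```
[29, 43]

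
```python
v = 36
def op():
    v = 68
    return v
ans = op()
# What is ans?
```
68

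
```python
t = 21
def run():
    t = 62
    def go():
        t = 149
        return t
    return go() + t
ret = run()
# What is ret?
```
211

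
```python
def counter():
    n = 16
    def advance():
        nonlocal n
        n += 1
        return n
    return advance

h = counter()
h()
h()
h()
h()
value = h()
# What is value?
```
21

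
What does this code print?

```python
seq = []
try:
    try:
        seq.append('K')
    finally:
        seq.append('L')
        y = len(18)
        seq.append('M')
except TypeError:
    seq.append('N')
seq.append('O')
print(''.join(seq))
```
KLNO

Exception in inner finally caught by outer except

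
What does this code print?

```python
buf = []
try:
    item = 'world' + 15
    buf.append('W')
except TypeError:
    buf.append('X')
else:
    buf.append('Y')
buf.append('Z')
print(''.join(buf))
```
XZ

else block skipped when exception is caught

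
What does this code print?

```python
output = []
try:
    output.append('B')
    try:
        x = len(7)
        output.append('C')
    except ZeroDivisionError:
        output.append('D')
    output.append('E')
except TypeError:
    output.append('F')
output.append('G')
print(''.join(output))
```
BFG

Inner handler doesn't match, propagates to outer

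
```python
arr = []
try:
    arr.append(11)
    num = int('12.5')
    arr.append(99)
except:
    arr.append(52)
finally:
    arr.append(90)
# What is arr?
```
[11, 52, 90]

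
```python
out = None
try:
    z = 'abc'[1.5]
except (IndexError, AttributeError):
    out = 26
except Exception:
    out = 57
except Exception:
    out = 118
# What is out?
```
57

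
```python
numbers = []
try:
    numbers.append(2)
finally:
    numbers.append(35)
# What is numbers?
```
[2, 35]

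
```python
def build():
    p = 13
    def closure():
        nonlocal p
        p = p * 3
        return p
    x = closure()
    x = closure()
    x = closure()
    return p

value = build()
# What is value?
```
351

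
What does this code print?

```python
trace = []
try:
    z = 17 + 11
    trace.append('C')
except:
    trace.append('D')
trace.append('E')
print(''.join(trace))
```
CE

No exception, try block completes normally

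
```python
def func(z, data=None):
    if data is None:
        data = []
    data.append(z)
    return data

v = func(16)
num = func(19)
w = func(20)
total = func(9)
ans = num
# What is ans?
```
[19]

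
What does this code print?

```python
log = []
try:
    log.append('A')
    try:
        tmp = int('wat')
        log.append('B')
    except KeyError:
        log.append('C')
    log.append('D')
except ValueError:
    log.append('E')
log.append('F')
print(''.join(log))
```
AEF

Inner handler doesn't match, propagates to outer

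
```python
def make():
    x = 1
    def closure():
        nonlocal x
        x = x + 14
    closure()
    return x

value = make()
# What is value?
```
15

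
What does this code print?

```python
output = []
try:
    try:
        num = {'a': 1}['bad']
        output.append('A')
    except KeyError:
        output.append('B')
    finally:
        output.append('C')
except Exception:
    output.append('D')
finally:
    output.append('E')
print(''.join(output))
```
BCE

Both finally blocks run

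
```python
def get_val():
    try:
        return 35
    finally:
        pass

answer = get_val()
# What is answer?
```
35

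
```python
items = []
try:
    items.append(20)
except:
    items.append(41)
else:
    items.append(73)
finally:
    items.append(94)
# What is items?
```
[20, 73, 94]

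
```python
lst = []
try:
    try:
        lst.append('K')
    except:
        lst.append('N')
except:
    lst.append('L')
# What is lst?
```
['K']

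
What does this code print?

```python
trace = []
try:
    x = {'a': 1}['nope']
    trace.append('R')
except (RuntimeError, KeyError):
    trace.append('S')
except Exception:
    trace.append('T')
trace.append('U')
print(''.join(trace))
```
SU

KeyError matches tuple containing it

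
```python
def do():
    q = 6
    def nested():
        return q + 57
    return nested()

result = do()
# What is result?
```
63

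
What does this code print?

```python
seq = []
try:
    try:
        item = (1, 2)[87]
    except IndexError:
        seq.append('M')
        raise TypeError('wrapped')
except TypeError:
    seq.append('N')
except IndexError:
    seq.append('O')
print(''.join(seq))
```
MN

New TypeError raised, caught by outer TypeError handler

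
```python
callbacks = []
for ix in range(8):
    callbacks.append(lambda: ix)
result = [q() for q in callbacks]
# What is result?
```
[7, 7, 7, 7, 7, 7, 7, 7]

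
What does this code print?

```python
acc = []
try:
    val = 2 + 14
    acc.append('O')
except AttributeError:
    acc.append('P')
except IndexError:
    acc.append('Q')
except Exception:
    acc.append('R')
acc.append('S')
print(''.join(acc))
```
OS

No exception, try block completes normally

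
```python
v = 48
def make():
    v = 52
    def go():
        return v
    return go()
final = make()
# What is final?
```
52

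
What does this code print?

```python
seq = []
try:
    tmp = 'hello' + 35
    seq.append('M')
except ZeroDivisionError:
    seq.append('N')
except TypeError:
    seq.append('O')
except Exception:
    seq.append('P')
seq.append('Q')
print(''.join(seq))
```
OQ

TypeError matches before generic Exception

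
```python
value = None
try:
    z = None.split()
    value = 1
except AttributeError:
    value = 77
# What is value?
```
77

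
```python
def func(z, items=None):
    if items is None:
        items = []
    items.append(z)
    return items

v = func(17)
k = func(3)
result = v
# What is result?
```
[17]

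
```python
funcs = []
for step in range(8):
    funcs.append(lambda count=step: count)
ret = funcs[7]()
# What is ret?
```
7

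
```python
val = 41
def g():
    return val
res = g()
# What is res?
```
41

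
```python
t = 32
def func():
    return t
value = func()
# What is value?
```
32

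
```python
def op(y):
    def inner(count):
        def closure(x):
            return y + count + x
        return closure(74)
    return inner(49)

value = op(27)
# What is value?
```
150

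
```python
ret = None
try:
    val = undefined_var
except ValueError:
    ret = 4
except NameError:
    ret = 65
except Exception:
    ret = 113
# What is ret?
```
65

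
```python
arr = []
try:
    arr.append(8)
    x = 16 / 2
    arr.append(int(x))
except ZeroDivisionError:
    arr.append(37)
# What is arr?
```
[8, 8]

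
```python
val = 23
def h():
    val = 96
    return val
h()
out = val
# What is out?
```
23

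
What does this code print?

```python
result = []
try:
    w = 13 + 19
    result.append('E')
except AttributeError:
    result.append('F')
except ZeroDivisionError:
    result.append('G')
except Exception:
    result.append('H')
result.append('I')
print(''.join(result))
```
EI

No exception, try block completes normally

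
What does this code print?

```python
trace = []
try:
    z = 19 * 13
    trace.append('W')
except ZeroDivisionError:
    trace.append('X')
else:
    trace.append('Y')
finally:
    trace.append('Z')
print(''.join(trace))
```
WYZ

else runs before finally when no exception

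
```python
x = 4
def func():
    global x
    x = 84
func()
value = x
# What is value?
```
84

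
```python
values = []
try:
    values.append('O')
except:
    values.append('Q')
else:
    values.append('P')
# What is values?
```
['O', 'P']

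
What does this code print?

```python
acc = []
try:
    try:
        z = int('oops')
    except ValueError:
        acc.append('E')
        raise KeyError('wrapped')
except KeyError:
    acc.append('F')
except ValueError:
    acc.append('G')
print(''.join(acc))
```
EF

New KeyError raised, caught by outer KeyError handler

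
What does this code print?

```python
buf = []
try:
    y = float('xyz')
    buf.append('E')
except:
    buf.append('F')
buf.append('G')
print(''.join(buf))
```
FG

Exception raised in try, caught by bare except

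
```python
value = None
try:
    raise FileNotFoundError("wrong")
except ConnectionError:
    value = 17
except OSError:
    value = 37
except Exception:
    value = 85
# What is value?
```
37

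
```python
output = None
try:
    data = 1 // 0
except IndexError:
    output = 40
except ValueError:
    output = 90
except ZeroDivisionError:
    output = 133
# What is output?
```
133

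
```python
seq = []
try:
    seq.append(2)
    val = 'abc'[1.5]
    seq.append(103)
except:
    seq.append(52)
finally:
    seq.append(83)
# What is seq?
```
[2, 52, 83]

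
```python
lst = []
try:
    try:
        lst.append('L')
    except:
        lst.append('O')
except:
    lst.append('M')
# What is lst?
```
['L']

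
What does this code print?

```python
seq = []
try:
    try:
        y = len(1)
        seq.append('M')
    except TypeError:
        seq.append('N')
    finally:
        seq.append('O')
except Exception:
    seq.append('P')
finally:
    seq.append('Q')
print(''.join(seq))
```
NOQ

Both finally blocks run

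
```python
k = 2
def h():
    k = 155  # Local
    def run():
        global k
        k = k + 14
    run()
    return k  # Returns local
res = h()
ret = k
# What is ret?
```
16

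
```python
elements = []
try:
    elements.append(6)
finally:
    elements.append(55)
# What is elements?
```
[6, 55]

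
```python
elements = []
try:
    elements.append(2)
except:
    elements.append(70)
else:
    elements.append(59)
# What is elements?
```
[2, 59]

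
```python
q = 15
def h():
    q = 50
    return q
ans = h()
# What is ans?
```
50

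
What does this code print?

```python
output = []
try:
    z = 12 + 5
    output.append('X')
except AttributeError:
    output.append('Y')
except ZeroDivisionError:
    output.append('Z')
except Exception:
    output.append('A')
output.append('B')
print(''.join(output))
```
XB

No exception, try block completes normally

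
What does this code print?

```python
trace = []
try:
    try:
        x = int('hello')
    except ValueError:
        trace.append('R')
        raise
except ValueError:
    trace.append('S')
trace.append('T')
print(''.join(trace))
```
RST

raise without argument re-raises current exception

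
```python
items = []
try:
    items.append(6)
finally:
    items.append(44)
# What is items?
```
[6, 44]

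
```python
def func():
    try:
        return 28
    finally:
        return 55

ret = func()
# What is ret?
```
55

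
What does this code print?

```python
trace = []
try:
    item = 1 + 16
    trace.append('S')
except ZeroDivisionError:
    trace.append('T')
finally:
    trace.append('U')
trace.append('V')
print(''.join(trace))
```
SUV

finally runs after normal execution too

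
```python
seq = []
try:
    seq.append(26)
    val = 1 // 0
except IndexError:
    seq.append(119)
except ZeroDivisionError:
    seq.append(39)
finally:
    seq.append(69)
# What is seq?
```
[26, 39, 69]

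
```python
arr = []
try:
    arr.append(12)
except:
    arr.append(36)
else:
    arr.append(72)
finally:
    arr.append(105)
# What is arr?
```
[12, 72, 105]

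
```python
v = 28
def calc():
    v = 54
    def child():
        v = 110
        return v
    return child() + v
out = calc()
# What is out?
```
164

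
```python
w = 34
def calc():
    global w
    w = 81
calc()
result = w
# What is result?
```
81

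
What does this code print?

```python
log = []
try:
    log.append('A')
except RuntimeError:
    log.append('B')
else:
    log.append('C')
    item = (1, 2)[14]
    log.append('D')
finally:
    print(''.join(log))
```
AC

Try succeeds, else appends 'C', IndexError in else is uncaught, finally prints before exception propagates ('D' never appended)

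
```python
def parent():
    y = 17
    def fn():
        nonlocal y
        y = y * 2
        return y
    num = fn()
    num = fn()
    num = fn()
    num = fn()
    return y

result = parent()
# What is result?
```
272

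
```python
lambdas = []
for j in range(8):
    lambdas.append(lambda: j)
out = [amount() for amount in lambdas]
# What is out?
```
[7, 7, 7, 7, 7, 7, 7, 7]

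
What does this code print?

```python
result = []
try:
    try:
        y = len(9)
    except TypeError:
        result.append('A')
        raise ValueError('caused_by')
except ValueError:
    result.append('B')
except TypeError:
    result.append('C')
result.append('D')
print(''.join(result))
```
ABD

ValueError raised and caught, original TypeError not re-raised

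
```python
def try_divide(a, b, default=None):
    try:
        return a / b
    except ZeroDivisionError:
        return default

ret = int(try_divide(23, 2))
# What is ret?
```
11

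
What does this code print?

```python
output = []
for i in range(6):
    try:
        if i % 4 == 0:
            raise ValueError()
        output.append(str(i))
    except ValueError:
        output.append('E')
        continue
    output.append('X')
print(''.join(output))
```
E1X2X3XE5X

continue in except skips rest of loop body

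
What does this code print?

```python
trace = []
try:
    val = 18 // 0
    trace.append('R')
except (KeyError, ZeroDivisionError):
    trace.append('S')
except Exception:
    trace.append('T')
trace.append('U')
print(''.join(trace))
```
SU

ZeroDivisionError matches tuple containing it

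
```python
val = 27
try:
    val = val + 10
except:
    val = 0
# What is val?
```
37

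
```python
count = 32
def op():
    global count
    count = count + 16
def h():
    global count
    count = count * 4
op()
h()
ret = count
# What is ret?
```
192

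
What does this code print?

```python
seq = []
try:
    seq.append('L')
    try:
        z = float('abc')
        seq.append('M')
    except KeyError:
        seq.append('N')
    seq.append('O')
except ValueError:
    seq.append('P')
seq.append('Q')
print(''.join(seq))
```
LPQ

Inner handler doesn't match, propagates to outer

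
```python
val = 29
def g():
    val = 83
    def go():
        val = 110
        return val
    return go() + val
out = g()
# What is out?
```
193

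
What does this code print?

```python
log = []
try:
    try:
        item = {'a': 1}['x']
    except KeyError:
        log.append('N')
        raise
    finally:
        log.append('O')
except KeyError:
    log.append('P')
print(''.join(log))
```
NOP

finally runs before re-raised exception propagates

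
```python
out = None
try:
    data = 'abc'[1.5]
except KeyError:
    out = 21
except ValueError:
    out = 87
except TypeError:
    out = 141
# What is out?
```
141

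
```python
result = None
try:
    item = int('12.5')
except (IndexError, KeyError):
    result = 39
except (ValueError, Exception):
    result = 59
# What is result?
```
59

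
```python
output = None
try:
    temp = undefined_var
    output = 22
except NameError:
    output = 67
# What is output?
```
67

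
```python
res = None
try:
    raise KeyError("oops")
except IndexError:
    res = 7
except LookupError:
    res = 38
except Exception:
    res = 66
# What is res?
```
38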